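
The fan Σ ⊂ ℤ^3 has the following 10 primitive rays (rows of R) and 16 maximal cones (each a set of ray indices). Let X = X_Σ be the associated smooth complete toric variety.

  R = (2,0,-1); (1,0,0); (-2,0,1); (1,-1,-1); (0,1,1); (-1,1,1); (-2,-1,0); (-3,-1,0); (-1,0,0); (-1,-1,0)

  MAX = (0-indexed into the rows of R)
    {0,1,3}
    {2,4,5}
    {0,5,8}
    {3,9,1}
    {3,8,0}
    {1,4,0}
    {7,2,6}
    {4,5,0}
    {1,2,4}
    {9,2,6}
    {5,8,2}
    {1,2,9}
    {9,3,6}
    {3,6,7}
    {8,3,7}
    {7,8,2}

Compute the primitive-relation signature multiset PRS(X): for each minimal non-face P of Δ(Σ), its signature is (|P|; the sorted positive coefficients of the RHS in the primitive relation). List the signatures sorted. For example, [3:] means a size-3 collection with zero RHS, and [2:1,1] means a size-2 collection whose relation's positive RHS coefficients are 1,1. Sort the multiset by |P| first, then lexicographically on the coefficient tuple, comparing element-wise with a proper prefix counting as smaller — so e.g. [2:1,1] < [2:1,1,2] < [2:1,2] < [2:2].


21 collections generate NE(X_Σ); each relation:

  P={0,2}:  v_{0} + v_{2} = 0  so sig = [2:]
  P={1,8}:  v_{1} + v_{8} = 0  so sig = [2:]
  P={3,5}:  v_{3} + v_{5} = 0  so sig = [2:]
  P={0,9}:  v_{0} + v_{9} = v_{3}  so sig = [2:1]
  P={1,5}:  v_{1} + v_{5} = v_{4}  so sig = [2:1]
  P={1,6}:  v_{1} + v_{6} = v_{9}  so sig = [2:1]
  P={1,7}:  v_{1} + v_{7} = v_{6}  so sig = [2:1]
  P={2,3}:  v_{2} + v_{3} = v_{9}  so sig = [2:1]
  P={3,4}:  v_{3} + v_{4} = v_{1}  so sig = [2:1]
  P={4,6}:  v_{4} + v_{6} = v_{2}  so sig = [2:1]
  P={4,8}:  v_{4} + v_{8} = v_{5}  so sig = [2:1]
  P={5,9}:  v_{5} + v_{9} = v_{2}  so sig = [2:1]
  P={6,8}:  v_{6} + v_{8} = v_{7}  so sig = [2:1]
  P={8,9}:  v_{8} + v_{9} = v_{6}  so sig = [2:1]
  P={0,6}:  v_{0} + v_{6} = v_{3} + v_{8}  so sig = [2:1,1]
  P={4,7}:  v_{4} + v_{7} = v_{2} + v_{8}  so sig = [2:1,1]
  P={4,9}:  v_{4} + v_{9} = v_{1} + v_{2}  so sig = [2:1,1]
  P={5,6}:  v_{5} + v_{6} = v_{2} + v_{8}  so sig = [2:1,1]
  P={0,7}:  v_{0} + v_{7} = v_{3} + 2·v_{8}  so sig = [2:1,2]
  P={5,7}:  v_{5} + v_{7} = v_{2} + 2·v_{8}  so sig = [2:1,2]
  P={7,9}:  v_{7} + v_{9} = 2·v_{6}  so sig = [2:2]

Signatures (|P|; sorted positive RHS coefficients), sorted:
[[2:], [2:], [2:], [2:1], [2:1], [2:1], [2:1], [2:1], [2:1], [2:1], [2:1], [2:1], [2:1], [2:1], [2:1,1], [2:1,1], [2:1,1], [2:1,1], [2:1,2], [2:1,2], [2:2]]


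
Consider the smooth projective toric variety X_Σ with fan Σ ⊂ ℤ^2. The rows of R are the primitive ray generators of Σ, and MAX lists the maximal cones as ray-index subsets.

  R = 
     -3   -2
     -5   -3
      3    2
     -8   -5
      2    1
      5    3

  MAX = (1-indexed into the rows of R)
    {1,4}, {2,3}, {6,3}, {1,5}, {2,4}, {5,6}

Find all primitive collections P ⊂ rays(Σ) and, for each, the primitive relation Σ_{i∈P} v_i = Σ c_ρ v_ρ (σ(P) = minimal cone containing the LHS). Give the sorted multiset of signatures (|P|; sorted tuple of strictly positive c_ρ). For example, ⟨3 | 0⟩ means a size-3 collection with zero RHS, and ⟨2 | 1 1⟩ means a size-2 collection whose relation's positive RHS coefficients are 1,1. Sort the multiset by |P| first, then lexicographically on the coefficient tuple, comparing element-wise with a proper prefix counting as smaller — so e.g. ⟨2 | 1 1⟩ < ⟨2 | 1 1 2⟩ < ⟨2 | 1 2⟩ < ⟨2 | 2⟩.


Primitive collections (9):

  {1,3}:  v_{1} + v_{3} = 0 ; sig = ⟨2 | 0⟩
  {2,6}:  v_{2} + v_{6} = 0 ; sig = ⟨2 | 0⟩
  {1,2}:  v_{1} + v_{2} = v_{4} ; sig = ⟨2 | 1⟩
  {1,6}:  v_{1} + v_{6} = v_{5} ; sig = ⟨2 | 1⟩
  {2,5}:  v_{2} + v_{5} = v_{1} ; sig = ⟨2 | 1⟩
  {3,4}:  v_{3} + v_{4} = v_{2} ; sig = ⟨2 | 1⟩
  {3,5}:  v_{3} + v_{5} = v_{6} ; sig = ⟨2 | 1⟩
  {4,6}:  v_{4} + v_{6} = v_{1} ; sig = ⟨2 | 1⟩
  {4,5}:  v_{4} + v_{5} = 2·v_{1} ; sig = ⟨2 | 2⟩

Hence PRS(X_Σ) =
{ ⟨2 | 0⟩ ×2,  ⟨2 | 1⟩ ×6,  ⟨2 | 2⟩ }


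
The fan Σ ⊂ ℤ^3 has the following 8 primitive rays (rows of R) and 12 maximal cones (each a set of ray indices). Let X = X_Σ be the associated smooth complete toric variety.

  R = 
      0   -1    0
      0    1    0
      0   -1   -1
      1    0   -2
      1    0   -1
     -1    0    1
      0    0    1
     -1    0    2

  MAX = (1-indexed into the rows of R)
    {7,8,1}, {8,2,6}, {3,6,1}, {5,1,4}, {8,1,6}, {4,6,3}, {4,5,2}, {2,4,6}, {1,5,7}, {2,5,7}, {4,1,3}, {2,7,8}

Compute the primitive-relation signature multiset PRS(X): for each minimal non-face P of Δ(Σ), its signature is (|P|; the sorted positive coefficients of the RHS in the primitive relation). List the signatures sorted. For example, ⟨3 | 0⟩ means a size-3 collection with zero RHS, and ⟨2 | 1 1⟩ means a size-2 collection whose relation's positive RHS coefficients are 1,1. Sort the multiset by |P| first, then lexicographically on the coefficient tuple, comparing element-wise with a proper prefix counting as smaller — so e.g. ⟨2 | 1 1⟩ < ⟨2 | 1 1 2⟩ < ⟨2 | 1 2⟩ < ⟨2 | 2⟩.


Δ(Σ) — 8 vertices, 11 min non-faces:

  {1,2}:  v_{1} + v_{2} = 0  ⇒ sig = ⟨2 | 0⟩
  {4,8}:  v_{4} + v_{8} = 0  ⇒ sig = ⟨2 | 0⟩
  {5,6}:  v_{5} + v_{6} = 0  ⇒ sig = ⟨2 | 0⟩
  {3,7}:  v_{3} + v_{7} = v_{1}  ⇒ sig = ⟨2 | 1⟩
  {4,7}:  v_{4} + v_{7} = v_{5}  ⇒ sig = ⟨2 | 1⟩
  {5,8}:  v_{5} + v_{8} = v_{7}  ⇒ sig = ⟨2 | 1⟩
  {6,7}:  v_{6} + v_{7} = v_{8}  ⇒ sig = ⟨2 | 1⟩
  {2,3}:  v_{2} + v_{3} = v_{4} + v_{6}  ⇒ sig = ⟨2 | 1 1⟩
  {3,5}:  v_{3} + v_{5} = v_{1} + v_{4}  ⇒ sig = ⟨2 | 1 1⟩
  {3,8}:  v_{3} + v_{8} = v_{1} + v_{6}  ⇒ sig = ⟨2 | 1 1⟩
  {1,4,6}:  v_{1} + v_{4} + v_{6} = v_{3}  ⇒ sig = ⟨3 | 1⟩

so the primitive-relation signature multiset is
{ ⟨2 | 0⟩ ×3,  ⟨2 | 1⟩ ×4,  ⟨2 | 1 1⟩ ×3,  ⟨3 | 1⟩ }


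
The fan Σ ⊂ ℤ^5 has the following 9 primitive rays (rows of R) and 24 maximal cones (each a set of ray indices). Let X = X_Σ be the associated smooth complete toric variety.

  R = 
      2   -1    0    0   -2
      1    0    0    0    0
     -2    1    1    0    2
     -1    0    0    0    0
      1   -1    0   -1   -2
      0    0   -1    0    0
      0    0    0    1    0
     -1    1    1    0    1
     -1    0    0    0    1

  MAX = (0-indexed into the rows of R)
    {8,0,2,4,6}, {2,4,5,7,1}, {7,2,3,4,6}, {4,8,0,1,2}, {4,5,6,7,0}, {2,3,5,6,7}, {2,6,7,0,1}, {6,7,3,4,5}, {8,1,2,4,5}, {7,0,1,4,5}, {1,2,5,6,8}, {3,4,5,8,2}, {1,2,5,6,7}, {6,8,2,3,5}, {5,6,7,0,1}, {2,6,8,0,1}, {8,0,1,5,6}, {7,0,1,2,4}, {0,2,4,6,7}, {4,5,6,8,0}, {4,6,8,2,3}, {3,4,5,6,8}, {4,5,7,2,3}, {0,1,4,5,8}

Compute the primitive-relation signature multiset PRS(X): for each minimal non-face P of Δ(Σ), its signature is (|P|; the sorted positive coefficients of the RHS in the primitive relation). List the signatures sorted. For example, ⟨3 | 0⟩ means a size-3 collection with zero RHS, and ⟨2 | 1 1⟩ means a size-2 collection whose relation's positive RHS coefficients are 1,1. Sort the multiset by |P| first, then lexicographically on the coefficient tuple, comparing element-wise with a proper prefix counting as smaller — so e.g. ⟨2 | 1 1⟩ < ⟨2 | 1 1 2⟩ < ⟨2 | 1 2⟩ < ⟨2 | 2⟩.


6 minimal non-faces of Δ(Σ) (on 9 rays):

  P = {1,3}:  v_{1} + v_{3} = 0  ⟹  sig = ⟨2 | 0⟩
  P = {7,8}:  v_{7} + v_{8} = v_{2}  ⟹  sig = ⟨2 | 1⟩
  P = {0,3}:  v_{0} + v_{3} = v_{4} + v_{6}  ⟹  sig = ⟨2 | 1 1⟩
  P = {0,2,5}:  v_{0} + v_{2} + v_{5} = 0  ⟹  sig = ⟨3 | 0⟩
  P = {1,4,6}:  v_{1} + v_{4} + v_{6} = v_{0}  ⟹  sig = ⟨3 | 1⟩
  P = {2,4,5,6}:  v_{2} + v_{4} + v_{5} + v_{6} = v_{3}  ⟹  sig = ⟨4 | 1⟩

Signatures (|P|; sorted positive RHS coefficients), sorted:
{ ⟨2 | 0⟩,  ⟨2 | 1⟩,  ⟨2 | 1 1⟩,  ⟨3 | 0⟩,  ⟨3 | 1⟩,  ⟨4 | 1⟩ }


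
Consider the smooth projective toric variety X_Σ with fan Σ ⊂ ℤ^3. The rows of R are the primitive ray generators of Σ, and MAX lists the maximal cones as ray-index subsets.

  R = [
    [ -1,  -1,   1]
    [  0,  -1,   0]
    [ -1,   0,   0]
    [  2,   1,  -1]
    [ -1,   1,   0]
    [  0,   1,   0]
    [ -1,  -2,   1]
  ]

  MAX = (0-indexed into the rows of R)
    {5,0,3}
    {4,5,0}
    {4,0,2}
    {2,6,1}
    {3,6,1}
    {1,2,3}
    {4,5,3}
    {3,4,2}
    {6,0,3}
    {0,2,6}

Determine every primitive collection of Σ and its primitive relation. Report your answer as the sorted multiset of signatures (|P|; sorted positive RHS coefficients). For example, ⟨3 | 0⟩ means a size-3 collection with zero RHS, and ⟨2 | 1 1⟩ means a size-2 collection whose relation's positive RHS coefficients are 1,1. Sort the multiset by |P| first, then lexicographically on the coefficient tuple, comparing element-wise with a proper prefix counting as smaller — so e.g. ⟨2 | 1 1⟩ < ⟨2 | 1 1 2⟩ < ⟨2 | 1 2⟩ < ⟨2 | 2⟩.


Minimal non-faces — 9 found among 7 rays, 10 max cones:

  {1,5}:  v_{1} + v_{5} = 0  so sig = ⟨2 | 0⟩
  {0,1}:  v_{0} + v_{1} = v_{6}  so sig = ⟨2 | 1⟩
  {1,4}:  v_{1} + v_{4} = v_{2}  so sig = ⟨2 | 1⟩
  {2,5}:  v_{2} + v_{5} = v_{4}  so sig = ⟨2 | 1⟩
  {5,6}:  v_{5} + v_{6} = v_{0}  so sig = ⟨2 | 1⟩
  {4,6}:  v_{4} + v_{6} = v_{0} + v_{2}  so sig = ⟨2 | 1 1⟩
  {0,2,3}:  v_{0} + v_{2} + v_{3} = 0  so sig = ⟨3 | 0⟩
  {0,3,4}:  v_{0} + v_{3} + v_{4} = v_{5}  so sig = ⟨3 | 1⟩
  {2,3,6}:  v_{2} + v_{3} + v_{6} = v_{1}  so sig = ⟨3 | 1⟩

Sorted signature multiset PRS(X):
{ ⟨2 | 0⟩,  ⟨2 | 1⟩ ×4,  ⟨2 | 1 1⟩,  ⟨3 | 0⟩,  ⟨3 | 1⟩ ×2 }


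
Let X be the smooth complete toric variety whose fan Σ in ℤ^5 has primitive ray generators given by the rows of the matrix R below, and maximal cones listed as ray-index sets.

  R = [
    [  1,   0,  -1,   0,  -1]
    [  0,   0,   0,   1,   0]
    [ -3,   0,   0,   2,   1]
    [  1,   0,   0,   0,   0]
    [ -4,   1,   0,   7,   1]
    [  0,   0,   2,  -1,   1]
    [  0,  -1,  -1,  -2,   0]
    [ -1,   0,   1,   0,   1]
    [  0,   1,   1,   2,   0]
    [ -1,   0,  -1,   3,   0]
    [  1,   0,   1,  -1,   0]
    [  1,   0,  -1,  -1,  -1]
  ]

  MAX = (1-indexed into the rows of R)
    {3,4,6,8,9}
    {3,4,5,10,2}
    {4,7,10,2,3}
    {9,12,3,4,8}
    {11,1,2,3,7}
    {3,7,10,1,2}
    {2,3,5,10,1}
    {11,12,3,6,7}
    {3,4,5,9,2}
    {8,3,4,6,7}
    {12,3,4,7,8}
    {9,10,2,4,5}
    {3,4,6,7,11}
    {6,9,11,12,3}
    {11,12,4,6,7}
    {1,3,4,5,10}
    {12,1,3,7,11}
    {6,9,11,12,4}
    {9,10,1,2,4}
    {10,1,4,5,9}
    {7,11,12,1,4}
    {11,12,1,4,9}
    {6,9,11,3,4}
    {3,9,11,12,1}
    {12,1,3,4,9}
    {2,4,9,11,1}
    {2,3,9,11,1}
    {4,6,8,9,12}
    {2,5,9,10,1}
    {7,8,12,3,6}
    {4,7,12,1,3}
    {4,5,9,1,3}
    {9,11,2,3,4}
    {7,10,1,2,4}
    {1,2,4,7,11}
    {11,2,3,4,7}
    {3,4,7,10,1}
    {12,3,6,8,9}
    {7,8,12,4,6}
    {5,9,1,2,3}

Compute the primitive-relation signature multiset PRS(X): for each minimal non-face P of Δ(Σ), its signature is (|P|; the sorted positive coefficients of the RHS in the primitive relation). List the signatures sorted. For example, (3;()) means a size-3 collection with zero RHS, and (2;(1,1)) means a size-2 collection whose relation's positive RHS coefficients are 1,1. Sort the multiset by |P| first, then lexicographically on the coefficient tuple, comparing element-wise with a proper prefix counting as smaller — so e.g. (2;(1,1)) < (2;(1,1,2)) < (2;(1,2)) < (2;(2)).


Primitive collections (22):

  P={1,8}:  v_{1} + v_{8} = 0  ⇒ sig = (2;())
  P={7,9}:  v_{7} + v_{9} = 0  ⇒ sig = (2;())
  P={1,6}:  v_{1} + v_{6} = v_{11}  ⇒ sig = (2;(1))
  P={2,12}:  v_{2} + v_{12} = v_{1}  ⇒ sig = (2;(1))
  P={8,11}:  v_{8} + v_{11} = v_{6}  ⇒ sig = (2;(1))
  P={5,7}:  v_{5} + v_{7} = v_{3} + v_{10}  ⇒ sig = (2;(1,1))
  P={2,8}:  v_{2} + v_{8} = v_{3} + v_{4} + v_{11}  ⇒ sig = (2;(1,1,1))
  P={8,10}:  v_{8} + v_{10} = v_{2} + v_{3} + v_{4}  ⇒ sig = (2;(1,1,1))
  P={6,10}:  v_{6} + v_{10} = v_{2} + v_{3} + v_{4} + v_{11}  ⇒ sig = (2;(1,1,1,1))
  P={5,6}:  v_{5} + v_{6} = v_{2} + 2·v_{3} + v_{4} + v_{9} + v_{11}  ⇒ sig = (2;(1,1,1,1,2))
  P={5,8}:  v_{5} + v_{8} = v_{2} + 2·v_{3} + v_{4} + v_{9}  ⇒ sig = (2;(1,1,1,2))
  P={2,6}:  v_{2} + v_{6} = v_{3} + v_{4} + 2·v_{11}  ⇒ sig = (2;(1,1,2))
  P={5,11}:  v_{5} + v_{11} = 2·v_{2} + v_{3} + v_{9}  ⇒ sig = (2;(1,1,2))
  P={10,12}:  v_{10} + v_{12} = 2·v_{1} + v_{3} + v_{4}  ⇒ sig = (2;(1,1,2))
  P={5,12}:  v_{5} + v_{12} = 2·v_{1} + 2·v_{3} + v_{4} + v_{9}  ⇒ sig = (2;(1,1,2,2))
  P={10,11}:  v_{10} + v_{11} = 2·v_{2}  ⇒ sig = (2;(2))
  P={3,9,10}:  v_{3} + v_{9} + v_{10} = v_{5}  ⇒ sig = (3;(1))
  P={3,4,11,12}:  v_{3} + v_{4} + v_{11} + v_{12} = 0  ⇒ sig = (4;())
  P={1,2,3,4}:  v_{1} + v_{2} + v_{3} + v_{4} = v_{10}  ⇒ sig = (4;(1))
  P={1,3,4,11}:  v_{1} + v_{3} + v_{4} + v_{11} = v_{2}  ⇒ sig = (4;(1))
  P={3,4,6,12}:  v_{3} + v_{4} + v_{6} + v_{12} = v_{8}  ⇒ sig = (4;(1))
  P={1,2,4,5}:  v_{1} + v_{2} + v_{4} + v_{5} = v_{9} + 2·v_{10}  ⇒ sig = (4;(1,2))

Sorted signature multiset PRS(X):
{ (2;()) ×2,  (2;(1)) ×3,  (2;(1,1)),  (2;(1,1,1)) ×2,  (2;(1,1,1,1)),  (2;(1,1,1,1,2)),  (2;(1,1,1,2)),  (2;(1,1,2)) ×3,  (2;(1,1,2,2)),  (2;(2)),  (3;(1)),  (4;()),  (4;(1)) ×3,  (4;(1,2)) }


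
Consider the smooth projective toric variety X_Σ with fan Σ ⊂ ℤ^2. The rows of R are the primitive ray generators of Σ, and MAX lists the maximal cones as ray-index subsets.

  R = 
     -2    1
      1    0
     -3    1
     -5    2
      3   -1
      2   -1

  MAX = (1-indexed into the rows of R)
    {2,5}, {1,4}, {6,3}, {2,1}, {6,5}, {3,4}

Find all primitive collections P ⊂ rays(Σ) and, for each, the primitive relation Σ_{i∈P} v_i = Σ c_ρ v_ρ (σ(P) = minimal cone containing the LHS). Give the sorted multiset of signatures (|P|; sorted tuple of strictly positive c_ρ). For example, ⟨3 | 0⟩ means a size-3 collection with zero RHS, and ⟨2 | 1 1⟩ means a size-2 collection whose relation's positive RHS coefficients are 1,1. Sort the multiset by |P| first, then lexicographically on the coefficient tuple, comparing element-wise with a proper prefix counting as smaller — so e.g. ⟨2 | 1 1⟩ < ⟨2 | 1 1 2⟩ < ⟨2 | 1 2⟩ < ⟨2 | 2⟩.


Δ(Σ) — 6 vertices, 9 min non-faces:

  {1,6}:  v_{1} + v_{6} = 0  ⟹  sig = ⟨2 | 0⟩
  {3,5}:  v_{3} + v_{5} = 0  ⟹  sig = ⟨2 | 0⟩
  {1,3}:  v_{1} + v_{3} = v_{4}  ⟹  sig = ⟨2 | 1⟩
  {1,5}:  v_{1} + v_{5} = v_{2}  ⟹  sig = ⟨2 | 1⟩
  {2,3}:  v_{2} + v_{3} = v_{1}  ⟹  sig = ⟨2 | 1⟩
  {2,6}:  v_{2} + v_{6} = v_{5}  ⟹  sig = ⟨2 | 1⟩
  {4,5}:  v_{4} + v_{5} = v_{1}  ⟹  sig = ⟨2 | 1⟩
  {4,6}:  v_{4} + v_{6} = v_{3}  ⟹  sig = ⟨2 | 1⟩
  {2,4}:  v_{2} + v_{4} = 2·v_{1}  ⟹  sig = ⟨2 | 2⟩

Hence PRS(X_Σ) =
    |P|=2: 9 collections, coeffs (), (), (1), (1), (1), (1), (1), (1), (2)


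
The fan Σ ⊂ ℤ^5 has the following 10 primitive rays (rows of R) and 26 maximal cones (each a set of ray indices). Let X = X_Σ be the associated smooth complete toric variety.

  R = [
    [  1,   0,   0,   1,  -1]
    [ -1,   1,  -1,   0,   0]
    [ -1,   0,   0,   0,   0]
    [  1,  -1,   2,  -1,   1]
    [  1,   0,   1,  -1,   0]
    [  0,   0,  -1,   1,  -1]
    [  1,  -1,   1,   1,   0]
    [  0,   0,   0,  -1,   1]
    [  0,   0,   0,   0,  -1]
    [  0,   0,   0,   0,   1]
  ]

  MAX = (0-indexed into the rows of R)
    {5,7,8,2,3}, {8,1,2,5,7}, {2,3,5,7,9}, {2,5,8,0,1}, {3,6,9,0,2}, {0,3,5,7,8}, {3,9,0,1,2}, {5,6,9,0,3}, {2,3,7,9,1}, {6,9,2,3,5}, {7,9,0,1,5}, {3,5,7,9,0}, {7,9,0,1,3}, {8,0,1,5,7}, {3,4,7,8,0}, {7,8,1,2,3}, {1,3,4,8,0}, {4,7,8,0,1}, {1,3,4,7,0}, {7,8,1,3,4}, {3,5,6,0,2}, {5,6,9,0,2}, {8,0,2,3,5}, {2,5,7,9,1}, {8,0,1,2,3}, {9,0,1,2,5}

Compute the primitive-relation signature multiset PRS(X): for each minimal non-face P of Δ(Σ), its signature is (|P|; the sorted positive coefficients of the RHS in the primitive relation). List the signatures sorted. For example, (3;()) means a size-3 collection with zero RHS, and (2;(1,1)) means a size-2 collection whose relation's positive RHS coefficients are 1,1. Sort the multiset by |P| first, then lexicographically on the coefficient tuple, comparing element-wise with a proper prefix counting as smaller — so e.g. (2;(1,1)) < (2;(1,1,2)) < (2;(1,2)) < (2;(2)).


|primitive collections| = 12. Relations:

  {8,9}:  v_{8} + v_{9} = 0  ⟹  sig = (2;())
  {4,6}:  v_{4} + v_{6} = v_{0} + v_{3}  ⟹  sig = (2;(1,1))
  {1,6}:  v_{1} + v_{6} = v_{0} + v_{2} + v_{9}  ⟹  sig = (2;(1,1,1))
  {2,4}:  v_{2} + v_{4} = v_{1} + v_{3} + v_{8}  ⟹  sig = (2;(1,1,1))
  {4,5}:  v_{4} + v_{5} = v_{0} + v_{7} + v_{8}  ⟹  sig = (2;(1,1,1))
  {6,7}:  v_{6} + v_{7} = v_{3} + v_{5} + v_{9}  ⟹  sig = (2;(1,1,1))
  {4,9}:  v_{4} + v_{9} = v_{0} + v_{1} + v_{3} + v_{7}  ⟹  sig = (2;(1,1,1,1))
  {6,8}:  v_{6} + v_{8} = v_{0} + v_{2} + v_{3} + v_{5}  ⟹  sig = (2;(1,1,1,1))
  {0,2,7}:  v_{0} + v_{2} + v_{7} = 0  ⟹  sig = (3;())
  {1,3,5}:  v_{1} + v_{3} + v_{5} = 0  ⟹  sig = (3;())
  {0,1,3,7,8}:  v_{0} + v_{1} + v_{3} + v_{7} + v_{8} = v_{4}  ⟹  sig = (5;(1))
  {0,2,3,5,9}:  v_{0} + v_{2} + v_{3} + v_{5} + v_{9} = v_{6}  ⟹  sig = (5;(1))

Hence PRS(X_Σ) =
{ (2;()),  (2;(1,1)),  (2;(1,1,1)) ×4,  (2;(1,1,1,1)) ×2,  (3;()) ×2,  (5;(1)) ×2 }


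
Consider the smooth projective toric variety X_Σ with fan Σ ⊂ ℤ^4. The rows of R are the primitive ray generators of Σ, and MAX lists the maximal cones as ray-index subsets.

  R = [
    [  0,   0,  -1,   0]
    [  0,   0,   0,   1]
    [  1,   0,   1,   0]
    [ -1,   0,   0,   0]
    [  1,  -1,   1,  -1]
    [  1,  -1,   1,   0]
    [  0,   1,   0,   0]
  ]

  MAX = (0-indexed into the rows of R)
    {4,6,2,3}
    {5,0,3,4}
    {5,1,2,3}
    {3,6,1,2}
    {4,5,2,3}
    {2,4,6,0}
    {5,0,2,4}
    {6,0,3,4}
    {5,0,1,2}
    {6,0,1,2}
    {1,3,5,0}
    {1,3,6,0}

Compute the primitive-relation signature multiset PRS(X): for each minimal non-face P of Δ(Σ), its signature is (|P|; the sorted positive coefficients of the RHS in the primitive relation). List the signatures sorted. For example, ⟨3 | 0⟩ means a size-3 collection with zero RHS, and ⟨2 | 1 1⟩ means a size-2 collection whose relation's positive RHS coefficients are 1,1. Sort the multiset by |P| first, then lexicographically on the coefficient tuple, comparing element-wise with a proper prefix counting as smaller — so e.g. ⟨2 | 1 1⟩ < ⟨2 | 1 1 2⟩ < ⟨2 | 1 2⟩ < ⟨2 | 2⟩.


Σ has 3 primitive collections:

  P = {1,4}:  v_{1} + v_{4} = v_{5}  →  sig = ⟨2 | 1⟩
  P = {5,6}:  v_{5} + v_{6} = v_{2}  →  sig = ⟨2 | 1⟩
  P = {0,2,3}:  v_{0} + v_{2} + v_{3} = 0  →  sig = ⟨3 | 0⟩

Signatures (|P|; sorted positive RHS coefficients), sorted:
    |P|=2: 2 collections, coeffs (1), (1)
    |P|=3: 1 collection, coeffs ()


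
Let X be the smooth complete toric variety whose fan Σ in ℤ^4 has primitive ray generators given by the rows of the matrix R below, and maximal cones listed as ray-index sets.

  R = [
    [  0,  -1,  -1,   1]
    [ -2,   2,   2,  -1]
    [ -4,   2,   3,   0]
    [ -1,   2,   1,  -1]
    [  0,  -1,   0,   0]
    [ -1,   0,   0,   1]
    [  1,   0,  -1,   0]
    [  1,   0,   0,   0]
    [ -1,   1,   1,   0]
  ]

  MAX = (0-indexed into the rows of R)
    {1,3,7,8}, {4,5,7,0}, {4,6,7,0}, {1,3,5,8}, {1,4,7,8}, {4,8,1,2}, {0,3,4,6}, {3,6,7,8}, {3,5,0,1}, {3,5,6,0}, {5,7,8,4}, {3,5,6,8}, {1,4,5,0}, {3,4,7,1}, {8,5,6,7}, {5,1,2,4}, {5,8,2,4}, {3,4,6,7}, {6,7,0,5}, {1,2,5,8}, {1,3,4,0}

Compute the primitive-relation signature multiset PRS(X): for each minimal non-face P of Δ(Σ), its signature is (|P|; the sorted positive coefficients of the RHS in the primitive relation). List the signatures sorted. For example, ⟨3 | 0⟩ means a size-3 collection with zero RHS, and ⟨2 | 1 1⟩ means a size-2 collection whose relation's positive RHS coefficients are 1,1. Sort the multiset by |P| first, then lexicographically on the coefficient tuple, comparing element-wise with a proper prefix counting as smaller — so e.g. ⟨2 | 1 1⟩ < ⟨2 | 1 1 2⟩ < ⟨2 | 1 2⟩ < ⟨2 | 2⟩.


|primitive collections| = 15. Relations:

  P = {0,8}:  v_{0} + v_{8} = v_{5}  so sig = ⟨2 | 1⟩
  P = {1,6}:  v_{1} + v_{6} = v_{3}  so sig = ⟨2 | 1⟩
  P = {2,6}:  v_{2} + v_{6} = v_{1} + v_{5}  so sig = ⟨2 | 1 1⟩
  P = {0,2}:  v_{0} + v_{2} = v_{1} + v_{4} + 2·v_{5}  so sig = ⟨2 | 1 1 2⟩
  P = {2,3}:  v_{2} + v_{3} = 2·v_{1} + v_{5}  so sig = ⟨2 | 1 2⟩
  P = {2,7}:  v_{2} + v_{7} = v_{4} + 3·v_{8}  so sig = ⟨2 | 1 3⟩
  P = {4,6,8}:  v_{4} + v_{6} + v_{8} = 0  so sig = ⟨3 | 0⟩
  P = {0,1,7}:  v_{0} + v_{1} + v_{7} = v_{8}  so sig = ⟨3 | 1⟩
  P = {3,4,8}:  v_{3} + v_{4} + v_{8} = v_{1}  so sig = ⟨3 | 1⟩
  P = {4,5,6}:  v_{4} + v_{5} + v_{6} = v_{0}  so sig = ⟨3 | 1⟩
  P = {0,3,7}:  v_{0} + v_{3} + v_{7} = v_{6} + v_{8}  so sig = ⟨3 | 1 1⟩
  P = {3,4,5}:  v_{3} + v_{4} + v_{5} = v_{0} + v_{1}  so sig = ⟨3 | 1 1⟩
  P = {3,5,7}:  v_{3} + v_{5} + v_{7} = v_{6} + 2·v_{8}  so sig = ⟨3 | 1 2⟩
  P = {1,5,7}:  v_{1} + v_{5} + v_{7} = 2·v_{8}  so sig = ⟨3 | 2⟩
  P = {1,4,5,8}:  v_{1} + v_{4} + v_{5} + v_{8} = v_{2}  so sig = ⟨4 | 1⟩

so the primitive-relation signature multiset is
{ ⟨2 | 1⟩ ×2,  ⟨2 | 1 1⟩,  ⟨2 | 1 1 2⟩,  ⟨2 | 1 2⟩,  ⟨2 | 1 3⟩,  ⟨3 | 0⟩,  ⟨3 | 1⟩ ×3,  ⟨3 | 1 1⟩ ×2,  ⟨3 | 1 2⟩,  ⟨3 | 2⟩,  ⟨4 | 1⟩ }


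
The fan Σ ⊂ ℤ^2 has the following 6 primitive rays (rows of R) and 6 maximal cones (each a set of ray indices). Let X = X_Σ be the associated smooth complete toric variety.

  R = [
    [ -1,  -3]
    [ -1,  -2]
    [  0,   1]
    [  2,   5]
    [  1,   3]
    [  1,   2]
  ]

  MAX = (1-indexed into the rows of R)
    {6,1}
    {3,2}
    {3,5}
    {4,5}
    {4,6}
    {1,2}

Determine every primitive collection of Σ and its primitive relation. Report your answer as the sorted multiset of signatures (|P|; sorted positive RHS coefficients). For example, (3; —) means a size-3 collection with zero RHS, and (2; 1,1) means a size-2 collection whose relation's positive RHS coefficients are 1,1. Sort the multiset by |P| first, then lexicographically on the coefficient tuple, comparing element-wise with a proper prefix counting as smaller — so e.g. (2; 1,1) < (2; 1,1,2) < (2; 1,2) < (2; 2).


Δ(Σ) — 6 vertices, 9 min non-faces:

  {1,5}:  v_{1} + v_{5} = 0  ⇒ sig = (2; —)
  {2,6}:  v_{2} + v_{6} = 0  ⇒ sig = (2; —)
  {1,3}:  v_{1} + v_{3} = v_{2}  ⇒ sig = (2; 1)
  {1,4}:  v_{1} + v_{4} = v_{6}  ⇒ sig = (2; 1)
  {2,4}:  v_{2} + v_{4} = v_{5}  ⇒ sig = (2; 1)
  {2,5}:  v_{2} + v_{5} = v_{3}  ⇒ sig = (2; 1)
  {3,6}:  v_{3} + v_{6} = v_{5}  ⇒ sig = (2; 1)
  {5,6}:  v_{5} + v_{6} = v_{4}  ⇒ sig = (2; 1)
  {3,4}:  v_{3} + v_{4} = 2·v_{5}  ⇒ sig = (2; 2)

Signatures (|P|; sorted positive RHS coefficients), sorted:
{ (2; —) ×2,  (2; 1) ×6,  (2; 2) }


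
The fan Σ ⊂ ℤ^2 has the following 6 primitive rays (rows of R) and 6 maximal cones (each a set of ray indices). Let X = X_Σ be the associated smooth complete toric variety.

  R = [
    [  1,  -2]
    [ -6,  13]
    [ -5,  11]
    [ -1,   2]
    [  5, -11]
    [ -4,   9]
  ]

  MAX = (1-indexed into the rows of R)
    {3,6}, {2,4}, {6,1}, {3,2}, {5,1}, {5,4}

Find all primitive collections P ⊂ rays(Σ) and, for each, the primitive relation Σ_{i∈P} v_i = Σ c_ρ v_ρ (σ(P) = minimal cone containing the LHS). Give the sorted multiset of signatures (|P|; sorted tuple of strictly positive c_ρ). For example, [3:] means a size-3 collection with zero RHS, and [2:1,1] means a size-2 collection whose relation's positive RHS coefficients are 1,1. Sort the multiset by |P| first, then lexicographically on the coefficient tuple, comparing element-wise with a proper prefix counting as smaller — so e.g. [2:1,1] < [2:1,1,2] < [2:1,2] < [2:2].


The 9 primitive collections of Σ (r=6, n=2):

  {1,4}:  v_{1} + v_{4} = 0 ; sig = [2:]
  {3,5}:  v_{3} + v_{5} = 0 ; sig = [2:]
  {1,2}:  v_{1} + v_{2} = v_{3} ; sig = [2:1]
  {1,3}:  v_{1} + v_{3} = v_{6} ; sig = [2:1]
  {2,5}:  v_{2} + v_{5} = v_{4} ; sig = [2:1]
  {3,4}:  v_{3} + v_{4} = v_{2} ; sig = [2:1]
  {4,6}:  v_{4} + v_{6} = v_{3} ; sig = [2:1]
  {5,6}:  v_{5} + v_{6} = v_{1} ; sig = [2:1]
  {2,6}:  v_{2} + v_{6} = 2·v_{3} ; sig = [2:2]

Hence PRS(X_Σ) =
    [2:]
    [2:]
    [2:1]
    [2:1]
    [2:1]
    [2:1]
    [2:1]
    [2:1]
    [2:2]


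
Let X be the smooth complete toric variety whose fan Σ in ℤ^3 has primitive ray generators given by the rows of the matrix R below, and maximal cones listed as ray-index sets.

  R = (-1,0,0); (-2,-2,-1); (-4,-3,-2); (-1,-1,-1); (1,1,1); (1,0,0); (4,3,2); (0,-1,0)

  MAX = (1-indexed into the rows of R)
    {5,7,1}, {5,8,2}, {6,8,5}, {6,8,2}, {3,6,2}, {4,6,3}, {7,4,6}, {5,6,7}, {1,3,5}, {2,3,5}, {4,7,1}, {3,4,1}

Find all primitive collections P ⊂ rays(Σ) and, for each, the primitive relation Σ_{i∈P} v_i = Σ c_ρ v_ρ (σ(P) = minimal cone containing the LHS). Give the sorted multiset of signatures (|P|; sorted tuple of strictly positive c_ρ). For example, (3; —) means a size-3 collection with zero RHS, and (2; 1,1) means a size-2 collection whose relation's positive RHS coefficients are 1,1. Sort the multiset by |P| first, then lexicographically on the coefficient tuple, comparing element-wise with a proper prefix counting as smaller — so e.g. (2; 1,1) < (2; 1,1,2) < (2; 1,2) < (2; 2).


Minimal non-faces — 12 found among 8 rays, 12 max cones:

  P = {1,6}:  v_{1} + v_{6} = 0  so sig = (2; —)
  P = {3,7}:  v_{3} + v_{7} = 0  so sig = (2; —)
  P = {4,5}:  v_{4} + v_{5} = 0  so sig = (2; —)
  P = {1,2}:  v_{1} + v_{2} = v_{3} + v_{5}  so sig = (2; 1,1)
  P = {1,8}:  v_{1} + v_{8} = v_{2} + v_{5}  so sig = (2; 1,1)
  P = {2,4}:  v_{2} + v_{4} = v_{3} + v_{6}  so sig = (2; 1,1)
  P = {2,7}:  v_{2} + v_{7} = v_{5} + v_{6}  so sig = (2; 1,1)
  P = {4,8}:  v_{4} + v_{8} = v_{2} + v_{6}  so sig = (2; 1,1)
  P = {3,8}:  v_{3} + v_{8} = 2·v_{2}  so sig = (2; 2)
  P = {7,8}:  v_{7} + v_{8} = 2·v_{5} + 2·v_{6}  so sig = (2; 2,2)
  P = {2,5,6}:  v_{2} + v_{5} + v_{6} = v_{8}  so sig = (3; 1)
  P = {3,5,6}:  v_{3} + v_{5} + v_{6} = v_{2}  so sig = (3; 1)

Hence PRS(X_Σ) =
    (2; —)
    (2; —)
    (2; —)
    (2; 1,1)
    (2; 1,1)
    (2; 1,1)
    (2; 1,1)
    (2; 1,1)
    (2; 2)
    (2; 2,2)
    (3; 1)
    (3; 1)


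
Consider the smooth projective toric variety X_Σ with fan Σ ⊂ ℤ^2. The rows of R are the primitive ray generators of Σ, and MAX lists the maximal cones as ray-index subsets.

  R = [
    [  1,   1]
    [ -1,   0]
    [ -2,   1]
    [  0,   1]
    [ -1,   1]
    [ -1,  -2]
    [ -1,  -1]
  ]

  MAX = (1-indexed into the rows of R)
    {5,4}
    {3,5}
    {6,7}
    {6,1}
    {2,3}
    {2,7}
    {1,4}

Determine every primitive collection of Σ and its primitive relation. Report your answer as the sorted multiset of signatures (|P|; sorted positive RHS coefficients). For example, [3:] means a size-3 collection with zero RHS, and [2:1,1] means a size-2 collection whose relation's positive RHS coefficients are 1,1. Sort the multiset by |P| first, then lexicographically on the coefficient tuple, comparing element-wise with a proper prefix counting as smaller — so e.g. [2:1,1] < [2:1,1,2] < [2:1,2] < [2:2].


14 minimal non-faces of Δ(Σ) (on 7 rays):

  P={1,7}:  v_{1} + v_{7} = 0  ⟹  sig = [2:]
  P={1,2}:  v_{1} + v_{2} = v_{4}  ⟹  sig = [2:1]
  P={2,4}:  v_{2} + v_{4} = v_{5}  ⟹  sig = [2:1]
  P={2,5}:  v_{2} + v_{5} = v_{3}  ⟹  sig = [2:1]
  P={4,6}:  v_{4} + v_{6} = v_{7}  ⟹  sig = [2:1]
  P={4,7}:  v_{4} + v_{7} = v_{2}  ⟹  sig = [2:1]
  P={1,3}:  v_{1} + v_{3} = v_{4} + v_{5}  ⟹  sig = [2:1,1]
  P={5,6}:  v_{5} + v_{6} = v_{2} + v_{7}  ⟹  sig = [2:1,1]
  P={3,6}:  v_{3} + v_{6} = 2·v_{2} + v_{7}  ⟹  sig = [2:1,2]
  P={1,5}:  v_{1} + v_{5} = 2·v_{4}  ⟹  sig = [2:2]
  P={2,6}:  v_{2} + v_{6} = 2·v_{7}  ⟹  sig = [2:2]
  P={3,4}:  v_{3} + v_{4} = 2·v_{5}  ⟹  sig = [2:2]
  P={5,7}:  v_{5} + v_{7} = 2·v_{2}  ⟹  sig = [2:2]
  P={3,7}:  v_{3} + v_{7} = 3·v_{2}  ⟹  sig = [2:3]

Hence PRS(X_Σ) =
    |P|=2: 14 collections, coeffs (), (1), (1), (1), (1), (1), (1,1), (1,1), (1,2), (2), (2), (2), (2), (3)


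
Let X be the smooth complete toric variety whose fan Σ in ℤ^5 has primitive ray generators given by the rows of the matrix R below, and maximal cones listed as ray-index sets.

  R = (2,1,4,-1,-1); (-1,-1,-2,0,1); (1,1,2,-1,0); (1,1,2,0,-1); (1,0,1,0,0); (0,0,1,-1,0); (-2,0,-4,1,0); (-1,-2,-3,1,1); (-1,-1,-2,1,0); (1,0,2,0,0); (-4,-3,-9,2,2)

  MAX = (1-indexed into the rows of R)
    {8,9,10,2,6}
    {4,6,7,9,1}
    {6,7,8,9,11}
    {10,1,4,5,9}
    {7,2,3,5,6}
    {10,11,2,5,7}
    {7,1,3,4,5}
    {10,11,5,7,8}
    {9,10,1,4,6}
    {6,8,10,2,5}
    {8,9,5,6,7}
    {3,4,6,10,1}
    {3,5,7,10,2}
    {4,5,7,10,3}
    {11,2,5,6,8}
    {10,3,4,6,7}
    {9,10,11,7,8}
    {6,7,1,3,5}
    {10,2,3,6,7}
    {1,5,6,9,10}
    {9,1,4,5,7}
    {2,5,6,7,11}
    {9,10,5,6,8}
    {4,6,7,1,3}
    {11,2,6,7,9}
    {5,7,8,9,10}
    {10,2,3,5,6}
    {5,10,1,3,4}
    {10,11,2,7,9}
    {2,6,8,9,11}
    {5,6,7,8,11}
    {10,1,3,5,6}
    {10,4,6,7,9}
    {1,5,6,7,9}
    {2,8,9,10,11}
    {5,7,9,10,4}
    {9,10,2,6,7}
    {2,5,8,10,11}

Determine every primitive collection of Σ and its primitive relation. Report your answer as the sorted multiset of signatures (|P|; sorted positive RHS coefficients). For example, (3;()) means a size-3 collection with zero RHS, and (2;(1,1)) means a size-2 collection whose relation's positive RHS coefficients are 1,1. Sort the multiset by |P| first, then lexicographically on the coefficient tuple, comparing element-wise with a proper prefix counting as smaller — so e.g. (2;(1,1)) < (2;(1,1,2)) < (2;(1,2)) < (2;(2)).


|primitive collections| = 17. Relations:

  P={2,4}:  v_{2} + v_{4} = 0 — sig = (2;())
  P={3,9}:  v_{3} + v_{9} = 0 — sig = (2;())
  P={1,2}:  v_{1} + v_{2} = v_{5} + v_{6} — sig = (2;(1,1))
  P={3,8}:  v_{3} + v_{8} = v_{2} + v_{5} — sig = (2;(1,1))
  P={4,8}:  v_{4} + v_{8} = v_{5} + v_{9} — sig = (2;(1,1))
  P={4,11}:  v_{4} + v_{11} = v_{7} + v_{8} — sig = (2;(1,1))
  P={1,11}:  v_{1} + v_{11} = v_{5} + v_{6} + v_{7} + v_{8} — sig = (2;(1,1,1,1))
  P={1,8}:  v_{1} + v_{8} = 2·v_{5} + v_{6} + v_{9} — sig = (2;(1,1,2))
  P={3,11}:  v_{3} + v_{11} = 2·v_{2} + v_{5} + v_{7} — sig = (2;(1,1,2))
  P={1,7,10}:  v_{1} + v_{7} + v_{10} = v_{4} — sig = (3;(1))
  P={2,5,9}:  v_{2} + v_{5} + v_{9} = v_{8} — sig = (3;(1))
  P={2,7,8}:  v_{2} + v_{7} + v_{8} = v_{11} — sig = (3;(1))
  P={4,5,6}:  v_{4} + v_{5} + v_{6} = v_{1} — sig = (3;(1))
  P={5,9,11}:  v_{5} + v_{9} + v_{11} = v_{7} + 2·v_{8} — sig = (3;(1,2))
  P={6,10,11}:  v_{6} + v_{10} + v_{11} = 2·v_{2} + v_{9} — sig = (3;(1,2))
  P={5,6,7,10}:  v_{5} + v_{6} + v_{7} + v_{10} = 0 — sig = (4;())
  P={6,7,8,10}:  v_{6} + v_{7} + v_{8} + v_{10} = v_{2} + v_{9} — sig = (4;(1,1))

Hence PRS(X_Σ) =
{ (2;()) ×2,  (2;(1,1)) ×4,  (2;(1,1,1,1)),  (2;(1,1,2)) ×2,  (3;(1)) ×4,  (3;(1,2)) ×2,  (4;()),  (4;(1,1)) }


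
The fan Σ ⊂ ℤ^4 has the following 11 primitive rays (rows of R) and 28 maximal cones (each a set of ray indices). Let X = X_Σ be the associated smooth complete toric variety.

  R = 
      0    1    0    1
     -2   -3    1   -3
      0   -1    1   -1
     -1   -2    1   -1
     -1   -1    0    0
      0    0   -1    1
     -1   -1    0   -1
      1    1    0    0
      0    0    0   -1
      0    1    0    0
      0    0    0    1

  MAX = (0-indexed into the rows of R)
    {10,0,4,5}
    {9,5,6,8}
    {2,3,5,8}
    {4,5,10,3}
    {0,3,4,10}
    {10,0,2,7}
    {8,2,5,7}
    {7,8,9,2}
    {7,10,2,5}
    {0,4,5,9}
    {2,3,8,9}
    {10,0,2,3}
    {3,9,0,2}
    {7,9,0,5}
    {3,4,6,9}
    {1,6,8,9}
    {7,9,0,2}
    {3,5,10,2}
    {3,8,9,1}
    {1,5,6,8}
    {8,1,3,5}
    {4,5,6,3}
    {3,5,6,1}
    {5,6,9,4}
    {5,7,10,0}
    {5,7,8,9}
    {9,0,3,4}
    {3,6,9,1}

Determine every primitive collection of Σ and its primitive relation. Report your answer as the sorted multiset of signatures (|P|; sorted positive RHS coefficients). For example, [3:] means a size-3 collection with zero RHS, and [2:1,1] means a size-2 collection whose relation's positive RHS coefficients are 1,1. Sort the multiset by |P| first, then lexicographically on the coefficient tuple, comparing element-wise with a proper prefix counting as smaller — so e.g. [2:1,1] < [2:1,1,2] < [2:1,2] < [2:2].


Primitive collections (22):

  {4,7}:  v_{4} + v_{7} = 0  ⇒ sig = [2:]
  {8,10}:  v_{8} + v_{10} = 0  ⇒ sig = [2:]
  {0,8}:  v_{0} + v_{8} = v_{9}  ⇒ sig = [2:1]
  {2,4}:  v_{2} + v_{4} = v_{3}  ⇒ sig = [2:1]
  {3,7}:  v_{3} + v_{7} = v_{2}  ⇒ sig = [2:1]
  {4,8}:  v_{4} + v_{8} = v_{6}  ⇒ sig = [2:1]
  {6,7}:  v_{6} + v_{7} = v_{8}  ⇒ sig = [2:1]
  {6,10}:  v_{6} + v_{10} = v_{4}  ⇒ sig = [2:1]
  {9,10}:  v_{9} + v_{10} = v_{0}  ⇒ sig = [2:1]
  {0,6}:  v_{0} + v_{6} = v_{4} + v_{9}  ⇒ sig = [2:1,1]
  {1,10}:  v_{1} + v_{10} = v_{3} + v_{6}  ⇒ sig = [2:1,1]
  {2,6}:  v_{2} + v_{6} = v_{3} + v_{8}  ⇒ sig = [2:1,1]
  {0,1}:  v_{0} + v_{1} = v_{3} + v_{6} + v_{9}  ⇒ sig = [2:1,1,1]
  {1,4}:  v_{1} + v_{4} = v_{3} + 2·v_{6}  ⇒ sig = [2:1,2]
  {1,7}:  v_{1} + v_{7} = v_{3} + 2·v_{8}  ⇒ sig = [2:1,2]
  {1,2}:  v_{1} + v_{2} = 2·v_{3} + 2·v_{8}  ⇒ sig = [2:2,2]
  {2,5,9}:  v_{2} + v_{5} + v_{9} = 0  ⇒ sig = [3:]
  {0,2,5}:  v_{0} + v_{2} + v_{5} = v_{10}  ⇒ sig = [3:1]
  {3,5,9}:  v_{3} + v_{5} + v_{9} = v_{4}  ⇒ sig = [3:1]
  {3,6,8}:  v_{3} + v_{6} + v_{8} = v_{1}  ⇒ sig = [3:1]
  {0,3,5}:  v_{0} + v_{3} + v_{5} = v_{4} + v_{10}  ⇒ sig = [3:1,1]
  {1,5,9}:  v_{1} + v_{5} + v_{9} = 2·v_{6}  ⇒ sig = [3:2]

Signatures (|P|; sorted positive RHS coefficients), sorted:
{ [2:] ×2,  [2:1] ×7,  [2:1,1] ×3,  [2:1,1,1],  [2:1,2] ×2,  [2:2,2],  [3:],  [3:1] ×3,  [3:1,1],  [3:2] }


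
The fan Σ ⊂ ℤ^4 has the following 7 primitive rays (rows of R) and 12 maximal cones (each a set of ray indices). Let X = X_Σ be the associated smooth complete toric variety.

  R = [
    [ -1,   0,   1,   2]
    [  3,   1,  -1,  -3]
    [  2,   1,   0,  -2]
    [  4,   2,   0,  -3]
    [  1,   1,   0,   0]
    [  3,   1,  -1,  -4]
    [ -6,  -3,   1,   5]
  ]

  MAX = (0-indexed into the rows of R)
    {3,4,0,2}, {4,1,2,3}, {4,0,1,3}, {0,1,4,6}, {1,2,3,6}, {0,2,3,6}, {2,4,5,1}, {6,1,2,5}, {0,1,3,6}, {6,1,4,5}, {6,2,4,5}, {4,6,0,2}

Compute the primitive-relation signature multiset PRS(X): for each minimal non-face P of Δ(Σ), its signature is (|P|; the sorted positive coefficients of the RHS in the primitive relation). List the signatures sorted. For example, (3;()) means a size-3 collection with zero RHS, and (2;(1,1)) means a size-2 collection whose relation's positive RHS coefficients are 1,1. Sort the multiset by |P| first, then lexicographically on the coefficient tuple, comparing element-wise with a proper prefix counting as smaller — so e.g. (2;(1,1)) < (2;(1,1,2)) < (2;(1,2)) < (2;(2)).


5 collections generate NE(X_Σ); each relation:

  P = {0,5}:  v_{0} + v_{5} = v_{2}  so sig = (2;(1))
  P = {3,5}:  v_{3} + v_{5} = v_{1} + 2·v_{2}  so sig = (2;(1,2))
  P = {0,1,2}:  v_{0} + v_{1} + v_{2} = v_{3}  so sig = (3;(1))
  P = {3,4,6}:  v_{3} + v_{4} + v_{6} = v_{0}  so sig = (3;(1))
  P = {1,2,4,6}:  v_{1} + v_{2} + v_{4} + v_{6} = 0  so sig = (4;())

so the primitive-relation signature multiset is
    (2;(1))
    (2;(1,2))
    (3;(1))
    (3;(1))
    (4;())


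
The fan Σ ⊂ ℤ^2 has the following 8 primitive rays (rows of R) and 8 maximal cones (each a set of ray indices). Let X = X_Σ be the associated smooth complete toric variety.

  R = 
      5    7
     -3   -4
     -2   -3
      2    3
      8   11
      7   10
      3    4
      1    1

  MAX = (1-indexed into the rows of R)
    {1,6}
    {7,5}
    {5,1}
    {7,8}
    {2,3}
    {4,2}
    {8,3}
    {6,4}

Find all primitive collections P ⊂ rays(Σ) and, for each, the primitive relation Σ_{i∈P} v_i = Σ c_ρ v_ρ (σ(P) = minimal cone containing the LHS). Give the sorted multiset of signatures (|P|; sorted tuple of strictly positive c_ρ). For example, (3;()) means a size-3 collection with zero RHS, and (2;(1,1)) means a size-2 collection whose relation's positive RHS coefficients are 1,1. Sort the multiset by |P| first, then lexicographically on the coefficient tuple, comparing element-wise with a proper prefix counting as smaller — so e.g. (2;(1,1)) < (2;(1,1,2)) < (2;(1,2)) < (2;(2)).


Primitive collections (20):

  {2,7}:  v_{2} + v_{7} = 0 ; sig = (2;())
  {3,4}:  v_{3} + v_{4} = 0 ; sig = (2;())
  {1,2}:  v_{1} + v_{2} = v_{4} ; sig = (2;(1))
  {1,3}:  v_{1} + v_{3} = v_{7} ; sig = (2;(1))
  {1,4}:  v_{1} + v_{4} = v_{6} ; sig = (2;(1))
  {1,7}:  v_{1} + v_{7} = v_{5} ; sig = (2;(1))
  {2,5}:  v_{2} + v_{5} = v_{1} ; sig = (2;(1))
  {2,8}:  v_{2} + v_{8} = v_{3} ; sig = (2;(1))
  {3,6}:  v_{3} + v_{6} = v_{1} ; sig = (2;(1))
  {3,7}:  v_{3} + v_{7} = v_{8} ; sig = (2;(1))
  {4,7}:  v_{4} + v_{7} = v_{1} ; sig = (2;(1))
  {4,8}:  v_{4} + v_{8} = v_{7} ; sig = (2;(1))
  {6,8}:  v_{6} + v_{8} = v_{5} ; sig = (2;(1))
  {1,8}:  v_{1} + v_{8} = 2·v_{7} ; sig = (2;(2))
  {2,6}:  v_{2} + v_{6} = 2·v_{4} ; sig = (2;(2))
  {3,5}:  v_{3} + v_{5} = 2·v_{7} ; sig = (2;(2))
  {4,5}:  v_{4} + v_{5} = 2·v_{1} ; sig = (2;(2))
  {6,7}:  v_{6} + v_{7} = 2·v_{1} ; sig = (2;(2))
  {5,6}:  v_{5} + v_{6} = 3·v_{1} ; sig = (2;(3))
  {5,8}:  v_{5} + v_{8} = 3·v_{7} ; sig = (2;(3))

Signatures (|P|; sorted positive RHS coefficients), sorted:
{ (2;()) ×2,  (2;(1)) ×11,  (2;(2)) ×5,  (2;(3)) ×2 }


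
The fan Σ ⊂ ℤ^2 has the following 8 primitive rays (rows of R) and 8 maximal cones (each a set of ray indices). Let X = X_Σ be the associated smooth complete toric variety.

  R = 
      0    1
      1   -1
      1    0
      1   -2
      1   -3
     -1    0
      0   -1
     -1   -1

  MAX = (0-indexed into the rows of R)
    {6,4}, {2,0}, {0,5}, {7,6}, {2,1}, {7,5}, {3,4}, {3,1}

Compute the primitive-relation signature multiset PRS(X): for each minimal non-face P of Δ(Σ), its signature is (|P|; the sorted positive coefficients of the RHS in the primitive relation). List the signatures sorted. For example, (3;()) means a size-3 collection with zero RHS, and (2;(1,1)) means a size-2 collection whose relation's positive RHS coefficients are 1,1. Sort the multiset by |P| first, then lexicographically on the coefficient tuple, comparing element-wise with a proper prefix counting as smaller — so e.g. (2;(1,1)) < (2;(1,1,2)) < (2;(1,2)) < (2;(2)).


Minimal non-faces — 20 found among 8 rays, 8 max cones:

  {0,6}:  v_{0} + v_{6} = 0 ; sig = (2;())
  {2,5}:  v_{2} + v_{5} = 0 ; sig = (2;())
  {0,1}:  v_{0} + v_{1} = v_{2} ; sig = (2;(1))
  {0,3}:  v_{0} + v_{3} = v_{1} ; sig = (2;(1))
  {0,4}:  v_{0} + v_{4} = v_{3} ; sig = (2;(1))
  {0,7}:  v_{0} + v_{7} = v_{5} ; sig = (2;(1))
  {1,5}:  v_{1} + v_{5} = v_{6} ; sig = (2;(1))
  {1,6}:  v_{1} + v_{6} = v_{3} ; sig = (2;(1))
  {2,6}:  v_{2} + v_{6} = v_{1} ; sig = (2;(1))
  {2,7}:  v_{2} + v_{7} = v_{6} ; sig = (2;(1))
  {3,6}:  v_{3} + v_{6} = v_{4} ; sig = (2;(1))
  {5,6}:  v_{5} + v_{6} = v_{7} ; sig = (2;(1))
  {2,4}:  v_{2} + v_{4} = v_{1} + v_{3} ; sig = (2;(1,1))
  {1,4}:  v_{1} + v_{4} = 2·v_{3} ; sig = (2;(2))
  {1,7}:  v_{1} + v_{7} = 2·v_{6} ; sig = (2;(2))
  {2,3}:  v_{2} + v_{3} = 2·v_{1} ; sig = (2;(2))
  {3,5}:  v_{3} + v_{5} = 2·v_{6} ; sig = (2;(2))
  {3,7}:  v_{3} + v_{7} = 3·v_{6} ; sig = (2;(3))
  {4,5}:  v_{4} + v_{5} = 3·v_{6} ; sig = (2;(3))
  {4,7}:  v_{4} + v_{7} = 4·v_{6} ; sig = (2;(4))

Hence PRS(X_Σ) =
    |P|=2: 20 collections, coeffs (), (), (1), (1), (1), (1), (1), (1), (1), (1), (1), (1), (1,1), (2), (2), (2), (2), (3), (3), (4)


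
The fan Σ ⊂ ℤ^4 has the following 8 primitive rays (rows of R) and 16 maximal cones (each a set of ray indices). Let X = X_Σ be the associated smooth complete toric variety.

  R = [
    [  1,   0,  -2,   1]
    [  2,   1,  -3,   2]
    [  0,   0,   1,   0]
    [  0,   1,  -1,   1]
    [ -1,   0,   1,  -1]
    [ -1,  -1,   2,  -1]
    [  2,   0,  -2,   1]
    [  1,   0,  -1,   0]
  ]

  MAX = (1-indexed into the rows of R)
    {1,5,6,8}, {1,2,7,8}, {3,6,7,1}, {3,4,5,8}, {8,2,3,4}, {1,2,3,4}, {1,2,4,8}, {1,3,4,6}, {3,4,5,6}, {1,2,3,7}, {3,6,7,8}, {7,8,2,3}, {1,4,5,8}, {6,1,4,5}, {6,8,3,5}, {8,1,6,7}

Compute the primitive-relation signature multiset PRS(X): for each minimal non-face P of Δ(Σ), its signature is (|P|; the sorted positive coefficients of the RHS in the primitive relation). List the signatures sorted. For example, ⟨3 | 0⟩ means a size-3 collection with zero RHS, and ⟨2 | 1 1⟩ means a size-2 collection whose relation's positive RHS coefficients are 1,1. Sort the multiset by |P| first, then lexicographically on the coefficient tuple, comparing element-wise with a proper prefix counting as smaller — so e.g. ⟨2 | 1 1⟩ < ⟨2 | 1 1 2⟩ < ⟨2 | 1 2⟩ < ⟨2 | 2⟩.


Minimal non-faces — 7 found among 8 rays, 16 max cones:

  P={4,7}:  v_{4} + v_{7} = v_{2}  ⇒ sig = ⟨2 | 1⟩
  P={5,7}:  v_{5} + v_{7} = v_{8}  ⇒ sig = ⟨2 | 1⟩
  P={2,5}:  v_{2} + v_{5} = v_{4} + v_{8}  ⇒ sig = ⟨2 | 1 1⟩
  P={2,6}:  v_{2} + v_{6} = v_{1} + v_{3}  ⇒ sig = ⟨2 | 1 1⟩
  P={1,3,5}:  v_{1} + v_{3} + v_{5} = 0  ⇒ sig = ⟨3 | 0⟩
  P={4,6,8}:  v_{4} + v_{6} + v_{8} = 0  ⇒ sig = ⟨3 | 0⟩
  P={1,3,8}:  v_{1} + v_{3} + v_{8} = v_{7}  ⇒ sig = ⟨3 | 1⟩

so the primitive-relation signature multiset is
[⟨2 | 1⟩, ⟨2 | 1⟩, ⟨2 | 1 1⟩, ⟨2 | 1 1⟩, ⟨3 | 0⟩, ⟨3 | 0⟩, ⟨3 | 1⟩]
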